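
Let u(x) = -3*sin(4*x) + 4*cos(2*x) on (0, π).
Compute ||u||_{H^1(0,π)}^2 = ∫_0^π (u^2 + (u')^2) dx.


||u||_{H^1(0,π)}^2 = 233*π/2

u'(x) = -8*sin(2*x) - 12*cos(4*x).
Expand u² and (u')² and integrate term by term on (0, π), using: for integers n ≥ 1, ∫_0^π sin²(nx) dx = ∫_0^π cos²(nx) dx = π/2; for n ≠ n', ∫_0^π sin(nx)sin(n'x) dx = ∫_0^π cos(nx)cos(n'x) dx = 0; and by product-to-sum, ∫_0^π sin(nx)cos(n'x) dx = ½∫_0^π [sin((n+n')x) + sin((n−n')x)] dx, which is 0 when n+n' is even and 2n/(n²−n'²) when n+n' is odd (it need not vanish on (0, π)).
  u² squared terms: (-3)²·∫sin(4x)² dx = 9·π/2 = 9*π/2;  (4)²·∫cos(2x)² dx = 16·π/2 = 8*π.
  u² cross terms: 2·(-3)·(4)·∫sin(4x)·cos(2x) dx = -24·(0) = 0.
  So ∫_0^π u² dx = 9*π/2 + 8*π + 0 = 25*π/2.
  (u')² squared terms: (-12)²·∫cos(4x)² dx = 144·π/2 = 72*π;  (-8)²·∫sin(2x)² dx = 64·π/2 = 32*π.
  (u')² cross terms: 2·(-12)·(-8)·∫cos(4x)·sin(2x) dx = 192·(0) = 0.
  So ∫_0^π (u')² dx = 72*π + 32*π + 0 = 104*π.
||u||_{H^1}^2 = (25*π/2) + (104*π) = 233*π/2.


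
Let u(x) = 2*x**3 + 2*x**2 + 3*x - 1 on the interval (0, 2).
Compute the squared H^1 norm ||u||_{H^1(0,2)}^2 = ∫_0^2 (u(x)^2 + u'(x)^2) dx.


||u||_{H^1}^2 = 96944/105

The H^1 norm (squared) on an interval (0, L) is
  ||u||_{H^1}^2 = ∫_0^L u(x)^2 dx + ∫_0^L u'(x)^2 dx.
Compute u'(x) = 6*x**2 + 4*x + 3.
Then u(x)^2 = 4*x**6 + 8*x**5 + 16*x**4 + 8*x**3 + 5*x**2 - 6*x + 1 and u'(x)^2 = 36*x**4 + 48*x**3 + 52*x**2 + 24*x + 9.
Integrate each monomial from 0 to 2 using ∫_0^2 c·x^n dx = c·2^(n+1)/(n+1):
  ∫_0^2 u(x)^2 dx = ∫_0^2 (4*x^6 + 8*x^5 + 16*x^4 + 8*x^3 + 5*x^2 - 6*x + 1) dx. Term by term:
    ∫_0^2 4*x^6 dx = 512/7;  ∫_0^2 8*x^5 dx = 256/3;  ∫_0^2 16*x^4 dx = 512/5;
    ∫_0^2 8*x^3 dx = 32;  ∫_0^2 5*x^2 dx = 40/3;  ∫_0^2 -6*x dx = -12;
    ∫_0^2 1 dx = 2.
  Sum: 512/7 + 256/3 + 512/5 + 32 + 40/3 − 12 + 2 = 31102/105.
  ∫_0^2 u'(x)^2 dx = ∫_0^2 (36*x^4 + 48*x^3 + 52*x^2 + 24*x + 9) dx. Term by term:
    ∫_0^2 36*x^4 dx = 1152/5;  ∫_0^2 48*x^3 dx = 192;  ∫_0^2 52*x^2 dx = 416/3;
    ∫_0^2 24*x dx = 48;  ∫_0^2 9 dx = 18.
  Sum: 1152/5 + 192 + 416/3 + 48 + 18 = 9406/15.
Adding: ||u||_{H^1}^2 = 31102/105 + 9406/15 = 96944/105.


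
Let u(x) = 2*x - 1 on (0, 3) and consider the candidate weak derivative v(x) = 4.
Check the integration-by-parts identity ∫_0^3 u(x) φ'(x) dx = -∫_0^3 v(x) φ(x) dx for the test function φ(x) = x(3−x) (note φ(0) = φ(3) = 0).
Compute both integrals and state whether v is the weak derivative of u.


LHS = -9, RHS = -18. No, v is not the weak derivative of u.

u(x) = 2*x - 1, classical derivative u'(x) = 2.
φ(x) = x(3−x), so φ'(x) = 3 - 2*x.
Note φ(0) = φ(3) = 0, so the boundary term u·φ vanishes.
LHS = ∫_0^3 u(x) φ'(x) dx = ∫_0^3 (-4*x^2 + 8*x - 3) dx. Term by term:
  ∫_0^3 -4*x^2 dx = -36;  ∫_0^3 8*x dx = 36;  ∫_0^3 -3 dx = -9.
Sum: -36 + 36 − 9 = -9.
So LHS = -9.
∫_0^3 v(x) φ(x) dx = ∫_0^3 (-4*x^2 + 12*x) dx. Term by term:
  ∫_0^3 -4*x^2 dx = -36;  ∫_0^3 12*x dx = 54.
Sum: -36 + 54 = 18.
So RHS = -∫_0^3 v(x) φ(x) dx = -18.
LHS − RHS = 9 ≠ 0, so the identity fails.
(For a valid weak derivative the identity must hold for EVERY test function, in particular this one. The failure shows v is NOT the weak derivative of u.)
Correct weak derivative would be u'(x) = 2.


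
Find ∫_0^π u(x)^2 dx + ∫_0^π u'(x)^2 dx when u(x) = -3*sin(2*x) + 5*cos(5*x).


||u||_{H^1(0,π)}^2 = 1040/7 + 695*π/2

u'(x) = -25*sin(5*x) - 6*cos(2*x).
Expand u² and (u')² and integrate term by term on (0, π), using: for integers n ≥ 1, ∫_0^π sin²(nx) dx = ∫_0^π cos²(nx) dx = π/2; for n ≠ n', ∫_0^π sin(nx)sin(n'x) dx = ∫_0^π cos(nx)cos(n'x) dx = 0; and by product-to-sum, ∫_0^π sin(nx)cos(n'x) dx = ½∫_0^π [sin((n+n')x) + sin((n−n')x)] dx, which is 0 when n+n' is even and 2n/(n²−n'²) when n+n' is odd (it need not vanish on (0, π)).
  u² squared terms: (-3)²·∫sin(2x)² dx = 9·π/2 = 9*π/2;  (5)²·∫cos(5x)² dx = 25·π/2 = 25*π/2.
  u² cross terms: 2·(-3)·(5)·∫sin(2x)·cos(5x) dx = -30·(-4/21) = 40/7.
  So ∫_0^π u² dx = 9*π/2 + 25*π/2 + 40/7 = 40/7 + 17*π.
  (u')² squared terms: (-25)²·∫sin(5x)² dx = 625·π/2 = 625*π/2;  (-6)²·∫cos(2x)² dx = 36·π/2 = 18*π.
  (u')² cross terms: 2·(-25)·(-6)·∫sin(5x)·cos(2x) dx = 300·(10/21) = 1000/7.
  So ∫_0^π (u')² dx = 625*π/2 + 18*π + 1000/7 = 1000/7 + 661*π/2.
||u||_{H^1}^2 = (40/7 + 17*π) + (1000/7 + 661*π/2) = 1040/7 + 695*π/2.


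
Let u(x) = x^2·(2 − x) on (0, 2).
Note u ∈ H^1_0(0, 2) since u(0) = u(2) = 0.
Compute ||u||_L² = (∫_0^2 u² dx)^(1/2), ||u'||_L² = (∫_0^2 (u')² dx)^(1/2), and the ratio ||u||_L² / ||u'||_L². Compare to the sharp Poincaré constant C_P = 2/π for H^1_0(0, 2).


||u||_L² / ||u'||_L² = sqrt(14)/7 < C_P = 2/π.

u(x) = x^2·(2 − x), so u'(x) = x*(4 - 3*x).
u(x) = x^2·(2 − x) vanishes at x = 0 and x = 2, so u ∈ H^1_0(0, 2). Differentiate via the product rule and integrate the resulting polynomials term by term.
  ∫_0^2 u² dx = ∫_0^2 (x^6 - 4*x^5 + 4*x^4) dx. Term by term:
    ∫_0^2 x^6 dx = 128/7;  ∫_0^2 -4*x^5 dx = -128/3;  ∫_0^2 4*x^4 dx = 128/5.
  Sum: 128/7 − 128/3 + 128/5 = 128/105.
  ∫_0^2 (u')² dx = ∫_0^2 (9*x^4 - 24*x^3 + 16*x^2) dx. Term by term:
    ∫_0^2 9*x^4 dx = 288/5;  ∫_0^2 -24*x^3 dx = -96;  ∫_0^2 16*x^2 dx = 128/3.
  Sum: 288/5 − 96 + 128/3 = 64/15.
∫_0^2 u² dx = 128/105, so ||u||_L² = 8*sqrt(210)/105.
∫_0^2 (u')² dx = 64/15, so ||u'||_L² = 8*sqrt(15)/15.
Ratio ||u||_L² / ||u'||_L² = sqrt(14)/7.
Sharp Poincaré constant on H^1_0(0, 2) is C_P = L/π = 2/π, achieved by sin(π/2·x).
A polynomial bump cannot attain the sharp Poincaré constant (only the first sine eigenfunction does), so the ratio is strictly less than C_P, consistent with ||u||_L² ≤ C_P ||u'||_L².


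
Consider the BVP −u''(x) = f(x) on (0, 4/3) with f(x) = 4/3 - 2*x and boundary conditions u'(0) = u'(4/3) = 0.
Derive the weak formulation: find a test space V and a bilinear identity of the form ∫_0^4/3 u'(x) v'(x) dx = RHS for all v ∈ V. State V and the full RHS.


V = H^1(0, 4/3) (no boundary constraint on v; u is determined up to an additive constant); weak form: ∫_0^4/3 u'v' dx = ∫_0^4/3 (4/3 - 2*x) v dx for all v ∈ V.

Multiply both sides by a test function v and integrate from 0 to 4/3:
  ∫_0^4/3 −u''(x) v(x) dx = ∫_0^4/3 f(x) v(x) dx.
Integrate the LHS by parts once:
  ∫_0^4/3 −u'' v dx = −[u'(x) v(x)]_0^4/3 + ∫_0^4/3 u'(x) v'(x) dx.
Thus ∫_0^4/3 u'(x) v'(x) dx = ∫_0^4/3 f(x) v(x) dx + [u'(x) v(x)]_0^4/3.
Choose V so that boundary terms are either known or forced to vanish.
u has homogeneous Neumann: u'(0) = u'(4/3) = 0. So [u' v]_0^4/3 = 0·v(4/3) − 0·v(0) = 0 for any v; take V = H^1(0, 4/3).
Weak formulation: find u (satisfying any essential BC) such that ∫_0^4/3 u'(x) v'(x) dx = ∫_0^4/3 f v dx for all v ∈ V (homogeneous Neumann, so boundary terms vanish).
Substituting f(x) = 4/3 - 2*x, the right-hand side is ∫_0^4/3 (4/3 - 2*x) v dx.
Compatibility check (pure Neumann): taking v ≡ 1 ∈ V gives 0 = ∫_0^4/3 f dx + (0) − (0), i.e. ∫_0^4/3 f dx must equal u'(0) − u'(4/3) = 0. Indeed ∫_0^4/3 (4/3 - 2*x) dx = 0, so the data are compatible. The solution is then unique only up to an additive constant (fix it e.g. by requiring ∫_0^4/3 u dx = 0).


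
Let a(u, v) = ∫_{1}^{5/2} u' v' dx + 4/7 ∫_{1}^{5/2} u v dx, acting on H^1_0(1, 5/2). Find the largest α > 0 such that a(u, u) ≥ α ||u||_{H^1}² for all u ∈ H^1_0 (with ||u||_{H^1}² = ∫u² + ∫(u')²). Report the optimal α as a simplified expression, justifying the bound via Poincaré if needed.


α = 4*(9 + 7*π^2)/(7*(9 + 4*π^2))

Coercivity of a(·,·) on H^1_0(1, 5/2) means a(u, u) ≥ α ||u||_{H^1}² for every u ∈ H^1_0.
The interval has length L = 3/2, and Poincaré/coercivity depend only on L. Here a(u, u) = ∫(u')² + (4/7)·∫u².
Here 0 < c = 4/7 < 1. The condition a(u,u) ≥ α||u||_{H^1}² reads (1−α)∫(u')² ≥ (α−c)∫u². Any admissible α is ≤ 1 (rapidly oscillating u have ∫u²/∫(u')² → 0), and α = 1 would force 0 ≥ (1−c)∫u², impossible since c < 1; so 1−α > 0. By the sharp Poincaré inequality on H^1_0 of an interval of length L, ∫(u')² ≥ (π/L)²∫u² with equality for the first sine mode sin(π(x−x₀)/L) (x₀ the left endpoint), so the inequality holds for all u iff (1−α)(π/L)² ≥ α − c, i.e. α ≤ ((π/L)² + c)/((π/L)² + 1) = (1 + c(L/π)²)/(1 + (L/π)²). With (π/L)² = 4*π^2/9 and c = 4/7, the largest admissible constant is α = ((π/L)² + c)/((π/L)² + 1).
Simplifying, α = 4*(9 + 7*π^2)/(7*(9 + 4*π^2)).


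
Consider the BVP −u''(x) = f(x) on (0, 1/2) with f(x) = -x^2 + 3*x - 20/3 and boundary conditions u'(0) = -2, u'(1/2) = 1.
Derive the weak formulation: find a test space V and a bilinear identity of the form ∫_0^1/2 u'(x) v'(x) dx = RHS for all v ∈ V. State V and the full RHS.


V = H^1(0, 1/2) (v unrestricted at boundary; u is determined up to an additive constant); weak form: ∫_0^1/2 u'v' dx = ∫_0^1/2 (-x^2 + 3*x - 20/3) v dx + v(1/2) + 2·v(0) for all v ∈ V.

Multiply both sides by a test function v and integrate from 0 to 1/2:
  ∫_0^1/2 −u''(x) v(x) dx = ∫_0^1/2 f(x) v(x) dx.
Integrate the LHS by parts once:
  ∫_0^1/2 −u'' v dx = −[u'(x) v(x)]_0^1/2 + ∫_0^1/2 u'(x) v'(x) dx.
Thus ∫_0^1/2 u'(x) v'(x) dx = ∫_0^1/2 f(x) v(x) dx + [u'(x) v(x)]_0^1/2.
Choose V so that boundary terms are either known or forced to vanish.
u has inhomogeneous Neumann u'(0) = -2, u'(1/2) = 1. [u' v]_0^1/2 = (1)·v(1/2) − (-2)·v(0) = v(1/2) + 2·v(0). Take V = H^1(0, 1/2); boundary term becomes part of RHS.
Weak formulation: find u (satisfying any essential BC) such that ∫_0^1/2 u'(x) v'(x) dx = ∫_0^1/2 f v dx + v(1/2) + 2·v(0) for all v ∈ V (Neumann data are natural BCs: they enter the RHS as boundary terms).
Substituting f(x) = -x^2 + 3*x - 20/3, the right-hand side is ∫_0^1/2 (-x^2 + 3*x - 20/3) v dx + v(1/2) + 2·v(0).
Compatibility check (pure Neumann): taking v ≡ 1 ∈ V gives 0 = ∫_0^1/2 f dx + (1) − (-2), i.e. ∫_0^1/2 f dx must equal u'(0) − u'(1/2) = -3. Indeed ∫_0^1/2 (-x^2 + 3*x - 20/3) dx = -3, so the data are compatible. The solution is then unique only up to an additive constant (fix it e.g. by requiring ∫_0^1/2 u dx = 0).


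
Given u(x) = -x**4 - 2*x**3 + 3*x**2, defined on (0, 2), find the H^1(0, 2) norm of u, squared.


||u||_{H^1}^2 = 27616/45

The H^1 norm (squared) on an interval (0, L) is
  ||u||_{H^1}^2 = ∫_0^L u(x)^2 dx + ∫_0^L u'(x)^2 dx.
Compute u'(x) = -4*x**3 - 6*x**2 + 6*x.
Then u(x)^2 = x**8 + 4*x**7 - 2*x**6 - 12*x**5 + 9*x**4 and u'(x)^2 = 16*x**6 + 48*x**5 - 12*x**4 - 72*x**3 + 36*x**2.
Integrate each monomial from 0 to 2 using ∫_0^2 c·x^n dx = c·2^(n+1)/(n+1):
  ∫_0^2 u(x)^2 dx = ∫_0^2 (x^8 + 4*x^7 - 2*x^6 - 12*x^5 + 9*x^4) dx. Term by term:
    ∫_0^2 x^8 dx = 512/9;  ∫_0^2 4*x^7 dx = 128;  ∫_0^2 -2*x^6 dx = -256/7;
    ∫_0^2 -12*x^5 dx = -128;  ∫_0^2 9*x^4 dx = 288/5.
  Sum: 512/9 + 128 − 256/7 − 128 + 288/5 = 24544/315.
  ∫_0^2 u'(x)^2 dx = ∫_0^2 (16*x^6 + 48*x^5 - 12*x^4 - 72*x^3 + 36*x^2) dx. Term by term:
    ∫_0^2 16*x^6 dx = 2048/7;  ∫_0^2 48*x^5 dx = 512;  ∫_0^2 -12*x^4 dx = -384/5;
    ∫_0^2 -72*x^3 dx = -288;  ∫_0^2 36*x^2 dx = 96.
  Sum: 2048/7 + 512 − 384/5 − 288 + 96 = 18752/35.
Adding: ||u||_{H^1}^2 = 24544/315 + 18752/35 = 27616/45.


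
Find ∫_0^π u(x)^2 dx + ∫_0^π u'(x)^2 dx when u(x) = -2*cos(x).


||u||_{H^1(0,π)}^2 = 4*π

u'(x) = 2*sin(x).
Expand u² and (u')² and integrate term by term on (0, π), using: for integers n ≥ 1, ∫_0^π sin²(nx) dx = ∫_0^π cos²(nx) dx = π/2; for n ≠ n', ∫_0^π sin(nx)sin(n'x) dx = ∫_0^π cos(nx)cos(n'x) dx = 0; and by product-to-sum, ∫_0^π sin(nx)cos(n'x) dx = ½∫_0^π [sin((n+n')x) + sin((n−n')x)] dx, which is 0 when n+n' is even and 2n/(n²−n'²) when n+n' is odd (it need not vanish on (0, π)).
  u² squared terms: (-2)²·∫cos(x)² dx = 4·π/2 = 2*π.
  So ∫_0^π u² dx = 2*π.
  (u')² squared terms: (2)²·∫sin(x)² dx = 4·π/2 = 2*π.
  So ∫_0^π (u')² dx = 2*π.
||u||_{H^1}^2 = (2*π) + (2*π) = 4*π.


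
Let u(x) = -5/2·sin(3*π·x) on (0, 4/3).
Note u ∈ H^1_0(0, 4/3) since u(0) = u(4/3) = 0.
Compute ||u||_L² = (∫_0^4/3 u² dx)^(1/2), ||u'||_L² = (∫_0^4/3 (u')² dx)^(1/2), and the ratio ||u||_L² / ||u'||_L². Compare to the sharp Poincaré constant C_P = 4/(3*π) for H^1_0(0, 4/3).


||u||_L² / ||u'||_L² = 1/(3*π) < C_P = 4/(3*π).

u(x) = -5/2·sin(3*π·x), so u'(x) = -15*π*cos(3*π*x)/2.
Writing u(x) = A·sin(kπx/L) with A = -5/2 and k = 4, use ∫_0^L sin²(kπx/L) dx = L/2 and ∫_0^L cos²(kπx/L) dx = L/2.
u² = 25/4·sin²(3*π·x) and (u')² = 225*π^2/4·cos²(3*π·x), and each of sin², cos² integrates to L/2 = 2/3 over (0, 4/3).
∫_0^4/3 u² dx = 25/6, so ||u||_L² = 5*sqrt(6)/6.
∫_0^4/3 (u')² dx = 75*π^2/2, so ||u'||_L² = 5*sqrt(6)*π/2.
Ratio ||u||_L² / ||u'||_L² = 1/(3*π).
Sharp Poincaré constant on H^1_0(0, 4/3) is C_P = L/π = 4/(3*π), achieved by sin(3*π/4·x).
This is the k = 4 harmonic; the ratio L/(kπ) is strictly less than C_P = L/π, consistent with the sharp inequality ||u||_L² ≤ C_P ||u'||_L².


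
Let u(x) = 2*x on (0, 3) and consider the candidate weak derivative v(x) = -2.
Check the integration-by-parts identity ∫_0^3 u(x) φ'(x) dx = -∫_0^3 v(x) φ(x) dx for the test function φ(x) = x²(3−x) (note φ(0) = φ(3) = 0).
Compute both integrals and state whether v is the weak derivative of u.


LHS = -27/2, RHS = 27/2. No, v is not the weak derivative of u.

u(x) = 2*x, classical derivative u'(x) = 2.
φ(x) = x²(3−x), so φ'(x) = 3*x*(2 - x).
Note φ(0) = φ(3) = 0, so the boundary term u·φ vanishes.
LHS = ∫_0^3 u(x) φ'(x) dx = ∫_0^3 (-6*x^3 + 12*x^2) dx. Term by term:
  ∫_0^3 -6*x^3 dx = -243/2;  ∫_0^3 12*x^2 dx = 108.
Sum: -243/2 + 108 = -27/2.
So LHS = -27/2.
∫_0^3 v(x) φ(x) dx = ∫_0^3 (2*x^3 - 6*x^2) dx. Term by term:
  ∫_0^3 2*x^3 dx = 81/2;  ∫_0^3 -6*x^2 dx = -54.
Sum: 81/2 − 54 = -27/2.
So RHS = -∫_0^3 v(x) φ(x) dx = 27/2.
LHS − RHS = -27 ≠ 0, so the identity fails.
(For a valid weak derivative the identity must hold for EVERY test function, in particular this one. The failure shows v is NOT the weak derivative of u.)
Correct weak derivative would be u'(x) = 2.


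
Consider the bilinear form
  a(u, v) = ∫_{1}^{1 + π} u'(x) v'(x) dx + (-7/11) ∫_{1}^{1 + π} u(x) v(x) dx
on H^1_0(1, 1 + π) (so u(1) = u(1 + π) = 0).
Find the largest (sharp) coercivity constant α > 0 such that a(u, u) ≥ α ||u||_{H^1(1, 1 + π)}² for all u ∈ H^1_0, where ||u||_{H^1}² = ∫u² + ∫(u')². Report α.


α = 2/11

Coercivity of a(·,·) on H^1_0(1, 1 + π) means a(u, u) ≥ α ||u||_{H^1}² for every u ∈ H^1_0.
The interval has length L = π, and Poincaré/coercivity depend only on L. Here a(u, u) = ∫(u')² + (-7/11)·∫u².
Here c = -7/11 < 0 with |c| < (π/L)² = 1, so coercivity still holds. The condition a(u,u) ≥ α||u||_{H^1}² reads (1−α)∫(u')² ≥ (α−c)∫u². Any admissible α is ≤ 1 (rapidly oscillating u have ∫u²/∫(u')² → 0), and α = 1 would force 0 ≥ (1−c)∫u², impossible since c < 1; so 1−α > 0. By the sharp Poincaré inequality on H^1_0 of an interval of length L, ∫(u')² ≥ (π/L)²∫u² with equality for the first sine mode sin(π(x−x₀)/L) (x₀ the left endpoint), so the inequality holds for all u iff (1−α)(π/L)² ≥ α − c, i.e. α ≤ ((π/L)² + c)/((π/L)² + 1) = (1 + c(L/π)²)/(1 + (L/π)²). (Direct route, valid since c ≤ 0: Poincaré gives c∫u² ≥ c(L/π)²∫(u')², so a(u,u) ≥ (1 + c(L/π)²)∫(u')², while ||u||_{H^1}² ≤ (1 + (L/π)²)∫(u')²; dividing yields the same α.) With (π/L)² = 1 and c = -7/11, the largest admissible constant is α = ((π/L)² + c)/((π/L)² + 1).
Simplifying, α = 2/11.


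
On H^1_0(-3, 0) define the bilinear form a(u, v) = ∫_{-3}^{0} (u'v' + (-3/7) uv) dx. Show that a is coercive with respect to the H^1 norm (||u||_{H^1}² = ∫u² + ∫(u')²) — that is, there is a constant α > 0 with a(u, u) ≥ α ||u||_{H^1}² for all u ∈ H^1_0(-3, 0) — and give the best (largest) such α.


α = (-27/7 + π^2)/(9 + π^2)

Coercivity of a(·,·) on H^1_0(-3, 0) means a(u, u) ≥ α ||u||_{H^1}² for every u ∈ H^1_0.
The interval has length L = 3, and Poincaré/coercivity depend only on L. Here a(u, u) = ∫(u')² + (-3/7)·∫u².
Here c = -3/7 < 0 with |c| < (π/L)² = π^2/9, so coercivity still holds. The condition a(u,u) ≥ α||u||_{H^1}² reads (1−α)∫(u')² ≥ (α−c)∫u². Any admissible α is ≤ 1 (rapidly oscillating u have ∫u²/∫(u')² → 0), and α = 1 would force 0 ≥ (1−c)∫u², impossible since c < 1; so 1−α > 0. By the sharp Poincaré inequality on H^1_0 of an interval of length L, ∫(u')² ≥ (π/L)²∫u² with equality for the first sine mode sin(π(x−x₀)/L) (x₀ the left endpoint), so the inequality holds for all u iff (1−α)(π/L)² ≥ α − c, i.e. α ≤ ((π/L)² + c)/((π/L)² + 1) = (1 + c(L/π)²)/(1 + (L/π)²). (Direct route, valid since c ≤ 0: Poincaré gives c∫u² ≥ c(L/π)²∫(u')², so a(u,u) ≥ (1 + c(L/π)²)∫(u')², while ||u||_{H^1}² ≤ (1 + (L/π)²)∫(u')²; dividing yields the same α.) With (π/L)² = π^2/9 and c = -3/7, the largest admissible constant is α = ((π/L)² + c)/((π/L)² + 1).
Simplifying, α = (-27/7 + π^2)/(9 + π^2).


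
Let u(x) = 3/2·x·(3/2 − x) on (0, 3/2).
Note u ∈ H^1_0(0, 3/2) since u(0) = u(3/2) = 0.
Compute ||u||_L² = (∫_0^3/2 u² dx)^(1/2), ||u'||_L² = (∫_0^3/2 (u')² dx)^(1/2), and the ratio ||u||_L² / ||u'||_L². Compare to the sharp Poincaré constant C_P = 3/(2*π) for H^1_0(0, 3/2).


||u||_L² / ||u'||_L² = 3*sqrt(10)/20 < C_P = 3/(2*π).

u(x) = 3/2·x·(3/2 − x), so u'(x) = 9/4 - 3*x.
u(x) = 3/2·x·(3/2 − x) vanishes at x = 0 and x = 3/2, so u ∈ H^1_0(0, 3/2). Differentiate via the product rule and integrate the resulting polynomials term by term.
  ∫_0^3/2 u² dx = ∫_0^3/2 (9*x^4/4 - 27*x^3/4 + 81*x^2/16) dx. Term by term:
    ∫_0^3/2 9*x^4/4 dx = 2187/640;  ∫_0^3/2 -27*x^3/4 dx = -2187/256;  ∫_0^3/2 81*x^2/16 dx = 729/128.
  Sum: 2187/640 − 2187/256 + 729/128 = 729/1280.
  ∫_0^3/2 (u')² dx = ∫_0^3/2 (9*x^2 - 27*x/2 + 81/16) dx. Term by term:
    ∫_0^3/2 9*x^2 dx = 81/8;  ∫_0^3/2 -27*x/2 dx = -243/16;  ∫_0^3/2 81/16 dx = 243/32.
  Sum: 81/8 − 243/16 + 243/32 = 81/32.
∫_0^3/2 u² dx = 729/1280, so ||u||_L² = 27*sqrt(5)/80.
∫_0^3/2 (u')² dx = 81/32, so ||u'||_L² = 9*sqrt(2)/8.
Ratio ||u||_L² / ||u'||_L² = 3*sqrt(10)/20.
Sharp Poincaré constant on H^1_0(0, 3/2) is C_P = L/π = 3/(2*π), achieved by sin(2*π/3·x).
A polynomial bump cannot attain the sharp Poincaré constant (only the first sine eigenfunction does), so the ratio is strictly less than C_P, consistent with ||u||_L² ≤ C_P ||u'||_L².


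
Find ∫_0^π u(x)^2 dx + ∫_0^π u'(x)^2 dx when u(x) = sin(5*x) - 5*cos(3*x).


||u||_{H^1(0,π)}^2 = 138*π

u'(x) = 15*sin(3*x) + 5*cos(5*x).
Expand u² and (u')² and integrate term by term on (0, π), using: for integers n ≥ 1, ∫_0^π sin²(nx) dx = ∫_0^π cos²(nx) dx = π/2; for n ≠ n', ∫_0^π sin(nx)sin(n'x) dx = ∫_0^π cos(nx)cos(n'x) dx = 0; and by product-to-sum, ∫_0^π sin(nx)cos(n'x) dx = ½∫_0^π [sin((n+n')x) + sin((n−n')x)] dx, which is 0 when n+n' is even and 2n/(n²−n'²) when n+n' is odd (it need not vanish on (0, π)).
  u² squared terms: (-5)²·∫cos(3x)² dx = 25·π/2 = 25*π/2;  (1)²·∫sin(5x)² dx = 1·π/2 = π/2.
  u² cross terms: 2·(-5)·(1)·∫cos(3x)·sin(5x) dx = -10·(0) = 0.
  So ∫_0^π u² dx = 25*π/2 + π/2 + 0 = 13*π.
  (u')² squared terms: (5)²·∫cos(5x)² dx = 25·π/2 = 25*π/2;  (15)²·∫sin(3x)² dx = 225·π/2 = 225*π/2.
  (u')² cross terms: 2·(5)·(15)·∫cos(5x)·sin(3x) dx = 150·(0) = 0.
  So ∫_0^π (u')² dx = 25*π/2 + 225*π/2 + 0 = 125*π.
||u||_{H^1}^2 = (13*π) + (125*π) = 138*π.


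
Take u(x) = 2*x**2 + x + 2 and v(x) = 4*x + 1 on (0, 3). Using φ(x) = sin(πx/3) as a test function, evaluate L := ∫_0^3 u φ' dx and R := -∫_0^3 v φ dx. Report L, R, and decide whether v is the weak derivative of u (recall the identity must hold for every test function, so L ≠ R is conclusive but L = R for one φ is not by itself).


LHS = -42/π, RHS = -42/π. Yes, v = u' weakly.

u(x) = 2*x**2 + x + 2, classical derivative u'(x) = 4*x + 1.
φ(x) = sin(πx/3), so φ'(x) = π*cos(π*x/3)/3.
Note φ(0) = φ(3) = 0, so the boundary term u·φ vanishes.
LHS = ∫_0^3 u(x) φ'(x) dx = ∫_0^3 (2*π*x^2*cos(π*x/3)/3 + π*x*cos(π*x/3)/3 + 2*π*cos(π*x/3)/3) dx. Term by term:
  ∫_0^3 2*π*cos(π*x/3)/3 dx = 0;  ∫_0^3 π*x*cos(π*x/3)/3 dx = -6/π;  ∫_0^3 2*π*x^2*cos(π*x/3)/3 dx = -36/π.
Sum: 0 − 6/π − 36/π = -42/π.
So LHS = -42/π.
∫_0^3 v(x) φ(x) dx = ∫_0^3 (4*x*sin(π*x/3) + sin(π*x/3)) dx. Term by term:
  ∫_0^3 4*x*sin(π*x/3) dx = 36/π;  ∫_0^3 sin(π*x/3) dx = 6/π.
Sum: 36/π + 6/π = 42/π.
So RHS = -∫_0^3 v(x) φ(x) dx = -42/π.
LHS = RHS, so the identity holds for this test φ.
Moreover u is smooth here and v(x) = u'(x) = 4*x + 1 pointwise, so the identity holds for every test function. Hence v is the weak derivative of u.


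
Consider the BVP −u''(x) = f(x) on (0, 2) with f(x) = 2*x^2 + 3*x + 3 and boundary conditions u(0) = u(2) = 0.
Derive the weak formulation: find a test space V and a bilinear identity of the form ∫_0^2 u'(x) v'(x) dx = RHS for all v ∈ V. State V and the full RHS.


V = H^1_0(0, 2) (so v(0) = v(2) = 0); weak form: ∫_0^2 u'v' dx = ∫_0^2 (2*x^2 + 3*x + 3) v dx for all v ∈ V.

Multiply both sides by a test function v and integrate from 0 to 2:
  ∫_0^2 −u''(x) v(x) dx = ∫_0^2 f(x) v(x) dx.
Integrate the LHS by parts once:
  ∫_0^2 −u'' v dx = −[u'(x) v(x)]_0^2 + ∫_0^2 u'(x) v'(x) dx.
Thus ∫_0^2 u'(x) v'(x) dx = ∫_0^2 f(x) v(x) dx + [u'(x) v(x)]_0^2.
Choose V so that boundary terms are either known or forced to vanish.
u is Dirichlet: u(0) = u(2) = 0. Let V = H^1_0(0, 2); then v(0) = v(2) = 0, and [u' v]_0^2 = 0.
Weak formulation: find u (satisfying any essential BC) such that ∫_0^2 u'(x) v'(x) dx = ∫_0^2 f v dx for all v ∈ V.
Substituting f(x) = 2*x^2 + 3*x + 3, the right-hand side is ∫_0^2 (2*x^2 + 3*x + 3) v dx.


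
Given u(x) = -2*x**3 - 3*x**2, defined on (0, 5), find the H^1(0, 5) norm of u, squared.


||u||_{H^1}^2 = 817375/7

The H^1 norm (squared) on an interval (0, L) is
  ||u||_{H^1}^2 = ∫_0^L u(x)^2 dx + ∫_0^L u'(x)^2 dx.
Compute u'(x) = -6*x**2 - 6*x.
Then u(x)^2 = 4*x**6 + 12*x**5 + 9*x**4 and u'(x)^2 = 36*x**4 + 72*x**3 + 36*x**2.
Integrate each monomial from 0 to 5 using ∫_0^5 c·x^n dx = c·5^(n+1)/(n+1):
  ∫_0^5 u(x)^2 dx = ∫_0^5 (4*x^6 + 12*x^5 + 9*x^4) dx. Term by term:
    ∫_0^5 4*x^6 dx = 312500/7;  ∫_0^5 12*x^5 dx = 31250;  ∫_0^5 9*x^4 dx = 5625.
  Sum: 312500/7 + 31250 + 5625 = 570625/7.
  ∫_0^5 u'(x)^2 dx = ∫_0^5 (36*x^4 + 72*x^3 + 36*x^2) dx. Term by term:
    ∫_0^5 36*x^4 dx = 22500;  ∫_0^5 72*x^3 dx = 11250;  ∫_0^5 36*x^2 dx = 1500.
  Sum: 22500 + 11250 + 1500 = 35250.
Adding: ||u||_{H^1}^2 = 570625/7 + 35250 = 817375/7.


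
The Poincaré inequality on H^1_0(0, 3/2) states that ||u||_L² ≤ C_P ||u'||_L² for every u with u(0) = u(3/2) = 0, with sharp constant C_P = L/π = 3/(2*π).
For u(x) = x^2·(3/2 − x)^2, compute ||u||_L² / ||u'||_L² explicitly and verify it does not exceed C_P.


||u||_L² / ||u'||_L² = sqrt(3)/4 < C_P = 3/(2*π).

u(x) = x^2·(3/2 − x)^2, so u'(x) = x*(2*x - 3)*(4*x - 3)/2.
u(x) = x^2·(3/2 − x)^2 vanishes at x = 0 and x = 3/2, so u ∈ H^1_0(0, 3/2). Differentiate via the product rule and integrate the resulting polynomials term by term.
  ∫_0^3/2 u² dx = ∫_0^3/2 (x^8 - 6*x^7 + 27*x^6/2 - 27*x^5/2 + 81*x^4/16) dx. Term by term:
    ∫_0^3/2 x^8 dx = 2187/512;  ∫_0^3/2 -6*x^7 dx = -19683/1024;  ∫_0^3/2 27*x^6/2 dx = 59049/1792;
    ∫_0^3/2 -27*x^5/2 dx = -6561/256;  ∫_0^3/2 81*x^4/16 dx = 19683/2560.
  Sum: 2187/512 − 19683/1024 + 59049/1792 − 6561/256 + 19683/2560 = 2187/35840.
  ∫_0^3/2 (u')² dx = ∫_0^3/2 (16*x^6 - 72*x^5 + 117*x^4 - 81*x^3 + 81*x^2/4) dx. Term by term:
    ∫_0^3/2 16*x^6 dx = 2187/56;  ∫_0^3/2 -72*x^5 dx = -2187/16;  ∫_0^3/2 117*x^4 dx = 28431/160;
    ∫_0^3/2 -81*x^3 dx = -6561/64;  ∫_0^3/2 81*x^2/4 dx = 729/32.
  Sum: 2187/56 − 2187/16 + 28431/160 − 6561/64 + 729/32 = 729/2240.
∫_0^3/2 u² dx = 2187/35840, so ||u||_L² = 27*sqrt(105)/1120.
∫_0^3/2 (u')² dx = 729/2240, so ||u'||_L² = 27*sqrt(35)/280.
Ratio ||u||_L² / ||u'||_L² = sqrt(3)/4.
Sharp Poincaré constant on H^1_0(0, 3/2) is C_P = L/π = 3/(2*π), achieved by sin(2*π/3·x).
A polynomial bump cannot attain the sharp Poincaré constant (only the first sine eigenfunction does), so the ratio is strictly less than C_P, consistent with ||u||_L² ≤ C_P ||u'||_L².


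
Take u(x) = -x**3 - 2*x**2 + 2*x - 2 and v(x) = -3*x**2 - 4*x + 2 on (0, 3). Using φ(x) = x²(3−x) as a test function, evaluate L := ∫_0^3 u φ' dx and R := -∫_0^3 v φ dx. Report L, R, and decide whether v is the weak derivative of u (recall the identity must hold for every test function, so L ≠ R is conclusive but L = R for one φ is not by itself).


LHS = 108, RHS = 108. Yes, v = u' weakly.

u(x) = -x**3 - 2*x**2 + 2*x - 2, classical derivative u'(x) = -3*x**2 - 4*x + 2.
φ(x) = x²(3−x), so φ'(x) = 3*x*(2 - x).
Note φ(0) = φ(3) = 0, so the boundary term u·φ vanishes.
LHS = ∫_0^3 u(x) φ'(x) dx = ∫_0^3 (3*x^5 - 18*x^3 + 18*x^2 - 12*x) dx. Term by term:
  ∫_0^3 3*x^5 dx = 729/2;  ∫_0^3 -18*x^3 dx = -729/2;  ∫_0^3 18*x^2 dx = 162;
  ∫_0^3 -12*x dx = -54.
Sum: 729/2 − 729/2 + 162 − 54 = 108.
So LHS = 108.
∫_0^3 v(x) φ(x) dx = ∫_0^3 (3*x^5 - 5*x^4 - 14*x^3 + 6*x^2) dx. Term by term:
  ∫_0^3 3*x^5 dx = 729/2;  ∫_0^3 -5*x^4 dx = -243;  ∫_0^3 -14*x^3 dx = -567/2;
  ∫_0^3 6*x^2 dx = 54.
Sum: 729/2 − 243 − 567/2 + 54 = -108.
So RHS = -∫_0^3 v(x) φ(x) dx = 108.
LHS = RHS, so the identity holds for this test φ.
Moreover u is smooth here and v(x) = u'(x) = -3*x**2 - 4*x + 2 pointwise, so the identity holds for every test function. Hence v is the weak derivative of u.


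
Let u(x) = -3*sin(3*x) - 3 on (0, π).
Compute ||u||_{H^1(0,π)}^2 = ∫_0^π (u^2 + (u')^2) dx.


||u||_{H^1(0,π)}^2 = 12 + 54*π

u'(x) = -9*cos(3*x).
Expand u² and (u')² and integrate term by term on (0, π), using: for integers n ≥ 1, ∫_0^π sin²(nx) dx = ∫_0^π cos²(nx) dx = π/2; for n ≠ n', ∫_0^π sin(nx)sin(n'x) dx = ∫_0^π cos(nx)cos(n'x) dx = 0; and by product-to-sum, ∫_0^π sin(nx)cos(n'x) dx = ½∫_0^π [sin((n+n')x) + sin((n−n')x)] dx, which is 0 when n+n' is even and 2n/(n²−n'²) when n+n' is odd (it need not vanish on (0, π)). For the constant mode: ∫_0^π 1 dx = π, ∫_0^π cos(nx) dx = 0, ∫_0^π sin(nx) dx = (1−(−1)^n)/n.
  u² squared terms: (-3)²·∫1 dx = 9·π = 9*π;  (-3)²·∫sin(3x)² dx = 9·π/2 = 9*π/2.
  u² cross terms: 2·(-3)·(-3)·∫1·sin(3x) dx = 18·(2/3) = 12.
  So ∫_0^π u² dx = 9*π + 9*π/2 + 12 = 12 + 27*π/2.
  (u')² squared terms: (-9)²·∫cos(3x)² dx = 81·π/2 = 81*π/2.
  So ∫_0^π (u')² dx = 81*π/2.
||u||_{H^1}^2 = (12 + 27*π/2) + (81*π/2) = 12 + 54*π.


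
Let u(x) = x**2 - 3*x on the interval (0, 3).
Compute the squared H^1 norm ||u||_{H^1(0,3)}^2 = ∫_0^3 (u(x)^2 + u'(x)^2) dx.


||u||_{H^1}^2 = 171/10

The H^1 norm (squared) on an interval (0, L) is
  ||u||_{H^1}^2 = ∫_0^L u(x)^2 dx + ∫_0^L u'(x)^2 dx.
Compute u'(x) = 2*x - 3.
Then u(x)^2 = x**4 - 6*x**3 + 9*x**2 and u'(x)^2 = 4*x**2 - 12*x + 9.
Integrate each monomial from 0 to 3 using ∫_0^3 c·x^n dx = c·3^(n+1)/(n+1):
  ∫_0^3 u(x)^2 dx = ∫_0^3 (x^4 - 6*x^3 + 9*x^2) dx. Term by term:
    ∫_0^3 x^4 dx = 243/5;  ∫_0^3 -6*x^3 dx = -243/2;  ∫_0^3 9*x^2 dx = 81.
  Sum: 243/5 − 243/2 + 81 = 81/10.
  ∫_0^3 u'(x)^2 dx = ∫_0^3 (4*x^2 - 12*x + 9) dx. Term by term:
    ∫_0^3 4*x^2 dx = 36;  ∫_0^3 -12*x dx = -54;  ∫_0^3 9 dx = 27.
  Sum: 36 − 54 + 27 = 9.
Adding: ||u||_{H^1}^2 = 81/10 + 9 = 171/10.


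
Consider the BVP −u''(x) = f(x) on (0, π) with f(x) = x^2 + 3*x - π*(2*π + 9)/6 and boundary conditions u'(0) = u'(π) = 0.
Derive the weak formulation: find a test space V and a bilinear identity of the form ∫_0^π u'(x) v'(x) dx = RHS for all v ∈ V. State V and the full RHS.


V = H^1(0, π) (no boundary constraint on v; u is determined up to an additive constant); weak form: ∫_0^π u'v' dx = ∫_0^π (x^2 + 3*x - π*(2*π + 9)/6) v dx for all v ∈ V.

Multiply both sides by a test function v and integrate from 0 to π:
  ∫_0^π −u''(x) v(x) dx = ∫_0^π f(x) v(x) dx.
Integrate the LHS by parts once:
  ∫_0^π −u'' v dx = −[u'(x) v(x)]_0^π + ∫_0^π u'(x) v'(x) dx.
Thus ∫_0^π u'(x) v'(x) dx = ∫_0^π f(x) v(x) dx + [u'(x) v(x)]_0^π.
Choose V so that boundary terms are either known or forced to vanish.
u has homogeneous Neumann: u'(0) = u'(π) = 0. So [u' v]_0^π = 0·v(π) − 0·v(0) = 0 for any v; take V = H^1(0, π).
Weak formulation: find u (satisfying any essential BC) such that ∫_0^π u'(x) v'(x) dx = ∫_0^π f v dx for all v ∈ V (homogeneous Neumann, so boundary terms vanish).
Substituting f(x) = x^2 + 3*x - π*(2*π + 9)/6, the right-hand side is ∫_0^π (x^2 + 3*x - π*(2*π + 9)/6) v dx.
Compatibility check (pure Neumann): taking v ≡ 1 ∈ V gives 0 = ∫_0^π f dx + (0) − (0), i.e. ∫_0^π f dx must equal u'(0) − u'(π) = 0. Indeed ∫_0^π (x^2 + 3*x - π*(2*π + 9)/6) dx = 0, so the data are compatible. The solution is then unique only up to an additive constant (fix it e.g. by requiring ∫_0^π u dx = 0).


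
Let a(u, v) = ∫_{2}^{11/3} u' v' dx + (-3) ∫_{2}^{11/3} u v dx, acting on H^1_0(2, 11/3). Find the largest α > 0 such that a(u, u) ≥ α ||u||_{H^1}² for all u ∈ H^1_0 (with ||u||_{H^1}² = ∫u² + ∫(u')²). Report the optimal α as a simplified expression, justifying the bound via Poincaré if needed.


α = 3*(-25 + 3*π^2)/(25 + 9*π^2)

Coercivity of a(·,·) on H^1_0(2, 11/3) means a(u, u) ≥ α ||u||_{H^1}² for every u ∈ H^1_0.
The interval has length L = 5/3, and Poincaré/coercivity depend only on L. Here a(u, u) = ∫(u')² + (-3)·∫u².
Here c = -3 < 0 with |c| < (π/L)² = 9*π^2/25, so coercivity still holds. The condition a(u,u) ≥ α||u||_{H^1}² reads (1−α)∫(u')² ≥ (α−c)∫u². Any admissible α is ≤ 1 (rapidly oscillating u have ∫u²/∫(u')² → 0), and α = 1 would force 0 ≥ (1−c)∫u², impossible since c < 1; so 1−α > 0. By the sharp Poincaré inequality on H^1_0 of an interval of length L, ∫(u')² ≥ (π/L)²∫u² with equality for the first sine mode sin(π(x−x₀)/L) (x₀ the left endpoint), so the inequality holds for all u iff (1−α)(π/L)² ≥ α − c, i.e. α ≤ ((π/L)² + c)/((π/L)² + 1) = (1 + c(L/π)²)/(1 + (L/π)²). (Direct route, valid since c ≤ 0: Poincaré gives c∫u² ≥ c(L/π)²∫(u')², so a(u,u) ≥ (1 + c(L/π)²)∫(u')², while ||u||_{H^1}² ≤ (1 + (L/π)²)∫(u')²; dividing yields the same α.) With (π/L)² = 9*π^2/25 and c = -3, the largest admissible constant is α = ((π/L)² + c)/((π/L)² + 1).
Simplifying, α = 3*(-25 + 3*π^2)/(25 + 9*π^2).


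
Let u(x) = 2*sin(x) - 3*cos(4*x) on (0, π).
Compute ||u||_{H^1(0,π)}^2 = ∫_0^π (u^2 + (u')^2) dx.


||u||_{H^1(0,π)}^2 = 136/5 + 161*π/2

u'(x) = 12*sin(4*x) + 2*cos(x).
Expand u² and (u')² and integrate term by term on (0, π), using: for integers n ≥ 1, ∫_0^π sin²(nx) dx = ∫_0^π cos²(nx) dx = π/2; for n ≠ n', ∫_0^π sin(nx)sin(n'x) dx = ∫_0^π cos(nx)cos(n'x) dx = 0; and by product-to-sum, ∫_0^π sin(nx)cos(n'x) dx = ½∫_0^π [sin((n+n')x) + sin((n−n')x)] dx, which is 0 when n+n' is even and 2n/(n²−n'²) when n+n' is odd (it need not vanish on (0, π)).
  u² squared terms: (-3)²·∫cos(4x)² dx = 9·π/2 = 9*π/2;  (2)²·∫sin(x)² dx = 4·π/2 = 2*π.
  u² cross terms: 2·(-3)·(2)·∫cos(4x)·sin(x) dx = -12·(-2/15) = 8/5.
  So ∫_0^π u² dx = 9*π/2 + 2*π + 8/5 = 8/5 + 13*π/2.
  (u')² squared terms: (2)²·∫cos(x)² dx = 4·π/2 = 2*π;  (12)²·∫sin(4x)² dx = 144·π/2 = 72*π.
  (u')² cross terms: 2·(2)·(12)·∫cos(x)·sin(4x) dx = 48·(8/15) = 128/5.
  So ∫_0^π (u')² dx = 2*π + 72*π + 128/5 = 128/5 + 74*π.
||u||_{H^1}^2 = (8/5 + 13*π/2) + (128/5 + 74*π) = 136/5 + 161*π/2.


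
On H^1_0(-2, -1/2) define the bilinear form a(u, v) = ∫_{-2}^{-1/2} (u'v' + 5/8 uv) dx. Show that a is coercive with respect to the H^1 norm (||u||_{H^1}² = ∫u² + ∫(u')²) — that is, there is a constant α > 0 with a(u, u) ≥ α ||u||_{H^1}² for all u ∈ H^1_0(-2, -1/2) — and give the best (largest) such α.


α = (45 + 32*π^2)/(8*(9 + 4*π^2))

Coercivity of a(·,·) on H^1_0(-2, -1/2) means a(u, u) ≥ α ||u||_{H^1}² for every u ∈ H^1_0.
The interval has length L = 3/2, and Poincaré/coercivity depend only on L. Here a(u, u) = ∫(u')² + (5/8)·∫u².
Here 0 < c = 5/8 < 1. The condition a(u,u) ≥ α||u||_{H^1}² reads (1−α)∫(u')² ≥ (α−c)∫u². Any admissible α is ≤ 1 (rapidly oscillating u have ∫u²/∫(u')² → 0), and α = 1 would force 0 ≥ (1−c)∫u², impossible since c < 1; so 1−α > 0. By the sharp Poincaré inequality on H^1_0 of an interval of length L, ∫(u')² ≥ (π/L)²∫u² with equality for the first sine mode sin(π(x−x₀)/L) (x₀ the left endpoint), so the inequality holds for all u iff (1−α)(π/L)² ≥ α − c, i.e. α ≤ ((π/L)² + c)/((π/L)² + 1) = (1 + c(L/π)²)/(1 + (L/π)²). With (π/L)² = 4*π^2/9 and c = 5/8, the largest admissible constant is α = ((π/L)² + c)/((π/L)² + 1).
Simplifying, α = (45 + 32*π^2)/(8*(9 + 4*π^2)).


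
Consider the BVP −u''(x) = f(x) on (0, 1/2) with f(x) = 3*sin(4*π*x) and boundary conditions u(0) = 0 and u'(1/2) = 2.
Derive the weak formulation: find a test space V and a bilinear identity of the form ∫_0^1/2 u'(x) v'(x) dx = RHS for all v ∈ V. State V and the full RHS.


V = {v ∈ H^1(0, 1/2) : v(0) = 0} (test functions vanish at x = 0 where u is specified); weak form: ∫_0^1/2 u'v' dx = ∫_0^1/2 (3*sin(4*π*x)) v dx + 2·v(1/2) for all v ∈ V.

Multiply both sides by a test function v and integrate from 0 to 1/2:
  ∫_0^1/2 −u''(x) v(x) dx = ∫_0^1/2 f(x) v(x) dx.
Integrate the LHS by parts once:
  ∫_0^1/2 −u'' v dx = −[u'(x) v(x)]_0^1/2 + ∫_0^1/2 u'(x) v'(x) dx.
Thus ∫_0^1/2 u'(x) v'(x) dx = ∫_0^1/2 f(x) v(x) dx + [u'(x) v(x)]_0^1/2.
Choose V so that boundary terms are either known or forced to vanish.
Mixed BC: u(0) = 0 (Dirichlet) and u'(1/2) = 2 (Neumann). Define V = {v ∈ H^1(0, 1/2) : v(0) = 0}. Then [u' v]_0^1/2 = u'(1/2)·v(1/2) − u'(0)·0 = 2·v(1/2).
Weak formulation: find u (satisfying any essential BC) such that ∫_0^1/2 u'(x) v'(x) dx = ∫_0^1/2 f v dx + 2·v(1/2) for all v ∈ V (Dirichlet at 0 absorbed into V; Neumann datum at x = 1/2 contributes the boundary term).
Substituting f(x) = 3*sin(4*π*x), the right-hand side is ∫_0^1/2 (3*sin(4*π*x)) v dx + 2·v(1/2).


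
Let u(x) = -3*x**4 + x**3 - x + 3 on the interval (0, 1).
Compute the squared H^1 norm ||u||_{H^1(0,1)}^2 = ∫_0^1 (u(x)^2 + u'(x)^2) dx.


||u||_{H^1}^2 = 8651/420

The H^1 norm (squared) on an interval (0, L) is
  ||u||_{H^1}^2 = ∫_0^L u(x)^2 dx + ∫_0^L u'(x)^2 dx.
Compute u'(x) = -12*x**3 + 3*x**2 - 1.
Then u(x)^2 = 9*x**8 - 6*x**7 + x**6 + 6*x**5 - 20*x**4 + 6*x**3 + x**2 - 6*x + 9 and u'(x)^2 = 144*x**6 - 72*x**5 + 9*x**4 + 24*x**3 - 6*x**2 + 1.
Integrate each monomial from 0 to 1 using ∫_0^1 c·x^n dx = c·1^(n+1)/(n+1):
  ∫_0^1 u(x)^2 dx = ∫_0^1 (9*x^8 - 6*x^7 + x^6 + 6*x^5 - 20*x^4 + 6*x^3 + x^2 - 6*x + 9) dx. Term by term:
    ∫_0^1 9*x^8 dx = 1;  ∫_0^1 -6*x^7 dx = -3/4;  ∫_0^1 x^6 dx = 1/7;
    ∫_0^1 6*x^5 dx = 1;  ∫_0^1 -20*x^4 dx = -4;  ∫_0^1 6*x^3 dx = 3/2;
    ∫_0^1 x^2 dx = 1/3;  ∫_0^1 -6*x dx = -3;  ∫_0^1 9 dx = 9.
  Sum: 1 − 3/4 + 1/7 + 1 − 4 + 3/2 + 1/3 − 3 + 9 = 439/84.
  ∫_0^1 u'(x)^2 dx = ∫_0^1 (144*x^6 - 72*x^5 + 9*x^4 + 24*x^3 - 6*x^2 + 1) dx. Term by term:
    ∫_0^1 144*x^6 dx = 144/7;  ∫_0^1 -72*x^5 dx = -12;  ∫_0^1 9*x^4 dx = 9/5;
    ∫_0^1 24*x^3 dx = 6;  ∫_0^1 -6*x^2 dx = -2;  ∫_0^1 1 dx = 1.
  Sum: 144/7 − 12 + 9/5 + 6 − 2 + 1 = 538/35.
Adding: ||u||_{H^1}^2 = 439/84 + 538/35 = 8651/420.


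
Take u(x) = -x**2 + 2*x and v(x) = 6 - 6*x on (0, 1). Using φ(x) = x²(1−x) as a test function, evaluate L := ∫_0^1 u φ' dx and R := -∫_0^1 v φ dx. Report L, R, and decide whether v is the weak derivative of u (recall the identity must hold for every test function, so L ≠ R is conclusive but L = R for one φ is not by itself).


LHS = -1/15, RHS = -1/5. No, v is not the weak derivative of u.

u(x) = -x**2 + 2*x, classical derivative u'(x) = 2 - 2*x.
φ(x) = x²(1−x), so φ'(x) = x*(2 - 3*x).
Note φ(0) = φ(1) = 0, so the boundary term u·φ vanishes.
LHS = ∫_0^1 u(x) φ'(x) dx = ∫_0^1 (3*x^4 - 8*x^3 + 4*x^2) dx. Term by term:
  ∫_0^1 3*x^4 dx = 3/5;  ∫_0^1 -8*x^3 dx = -2;  ∫_0^1 4*x^2 dx = 4/3.
Sum: 3/5 − 2 + 4/3 = -1/15.
So LHS = -1/15.
∫_0^1 v(x) φ(x) dx = ∫_0^1 (6*x^4 - 12*x^3 + 6*x^2) dx. Term by term:
  ∫_0^1 6*x^4 dx = 6/5;  ∫_0^1 -12*x^3 dx = -3;  ∫_0^1 6*x^2 dx = 2.
Sum: 6/5 − 3 + 2 = 1/5.
So RHS = -∫_0^1 v(x) φ(x) dx = -1/5.
LHS − RHS = 2/15 ≠ 0, so the identity fails.
(For a valid weak derivative the identity must hold for EVERY test function, in particular this one. The failure shows v is NOT the weak derivative of u.)
Correct weak derivative would be u'(x) = 2 - 2*x.


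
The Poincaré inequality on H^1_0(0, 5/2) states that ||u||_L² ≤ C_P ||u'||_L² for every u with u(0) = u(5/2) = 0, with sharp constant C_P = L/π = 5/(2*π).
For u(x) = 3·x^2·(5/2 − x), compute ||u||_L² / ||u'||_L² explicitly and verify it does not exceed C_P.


||u||_L² / ||u'||_L² = 5*sqrt(14)/28 < C_P = 5/(2*π).

u(x) = 3·x^2·(5/2 − x), so u'(x) = 3*x*(5 - 3*x).
u(x) = 3·x^2·(5/2 − x) vanishes at x = 0 and x = 5/2, so u ∈ H^1_0(0, 5/2). Differentiate via the product rule and integrate the resulting polynomials term by term.
  ∫_0^5/2 u² dx = ∫_0^5/2 (9*x^6 - 45*x^5 + 225*x^4/4) dx. Term by term:
    ∫_0^5/2 9*x^6 dx = 703125/896;  ∫_0^5/2 -45*x^5 dx = -234375/128;  ∫_0^5/2 225*x^4/4 dx = 140625/128.
  Sum: 703125/896 − 234375/128 + 140625/128 = 46875/896.
  ∫_0^5/2 (u')² dx = ∫_0^5/2 (81*x^4 - 270*x^3 + 225*x^2) dx. Term by term:
    ∫_0^5/2 81*x^4 dx = 50625/32;  ∫_0^5/2 -270*x^3 dx = -84375/32;  ∫_0^5/2 225*x^2 dx = 9375/8.
  Sum: 50625/32 − 84375/32 + 9375/8 = 1875/16.
∫_0^5/2 u² dx = 46875/896, so ||u||_L² = 125*sqrt(42)/112.
∫_0^5/2 (u')² dx = 1875/16, so ||u'||_L² = 25*sqrt(3)/4.
Ratio ||u||_L² / ||u'||_L² = 5*sqrt(14)/28.
Sharp Poincaré constant on H^1_0(0, 5/2) is C_P = L/π = 5/(2*π), achieved by sin(2*π/5·x).
A polynomial bump cannot attain the sharp Poincaré constant (only the first sine eigenfunction does), so the ratio is strictly less than C_P, consistent with ||u||_L² ≤ C_P ||u'||_L².


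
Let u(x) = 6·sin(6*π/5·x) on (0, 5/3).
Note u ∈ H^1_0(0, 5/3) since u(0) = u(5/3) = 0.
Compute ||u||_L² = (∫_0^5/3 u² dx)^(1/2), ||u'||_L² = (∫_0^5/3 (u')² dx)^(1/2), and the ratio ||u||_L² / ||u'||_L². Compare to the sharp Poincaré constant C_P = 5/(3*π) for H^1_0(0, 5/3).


||u||_L² / ||u'||_L² = 5/(6*π) < C_P = 5/(3*π).

u(x) = 6·sin(6*π/5·x), so u'(x) = 36*π*cos(6*π*x/5)/5.
Writing u(x) = A·sin(kπx/L) with A = 6 and k = 2, use ∫_0^L sin²(kπx/L) dx = L/2 and ∫_0^L cos²(kπx/L) dx = L/2.
u² = 36·sin²(6*π/5·x) and (u')² = 1296*π^2/25·cos²(6*π/5·x), and each of sin², cos² integrates to L/2 = 5/6 over (0, 5/3).
∫_0^5/3 u² dx = 30, so ||u||_L² = sqrt(30).
∫_0^5/3 (u')² dx = 216*π^2/5, so ||u'||_L² = 6*sqrt(30)*π/5.
Ratio ||u||_L² / ||u'||_L² = 5/(6*π).
Sharp Poincaré constant on H^1_0(0, 5/3) is C_P = L/π = 5/(3*π), achieved by sin(3*π/5·x).
This is the k = 2 harmonic; the ratio L/(kπ) is strictly less than C_P = L/π, consistent with the sharp inequality ||u||_L² ≤ C_P ||u'||_L².
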